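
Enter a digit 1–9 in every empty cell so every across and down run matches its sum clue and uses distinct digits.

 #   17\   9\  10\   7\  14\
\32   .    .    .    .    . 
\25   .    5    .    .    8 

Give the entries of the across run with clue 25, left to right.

9 5 1 2 8

17 in 2 cells must be {8,9}.
R1C2 = 9 − 5 = 4 completes the 9 down.
R1C5 = 14 − 8 = 6 completes the 14 down.
Given what's placed, R2C1 must be 9 to fit the 25 across and 17 down.
R1C1 = 17 − 9 = 8 completes the 17 down.
R1C3 = 9: the only remaining digit allowed by both the 32 across and the 10 down.
R1C4 = 32 − 27 = 5 completes the 32 across.
R2C3 = 10 − 9 = 1 completes the 10 down.
R2C4 = 25 − 23 = 2 completes the 25 across.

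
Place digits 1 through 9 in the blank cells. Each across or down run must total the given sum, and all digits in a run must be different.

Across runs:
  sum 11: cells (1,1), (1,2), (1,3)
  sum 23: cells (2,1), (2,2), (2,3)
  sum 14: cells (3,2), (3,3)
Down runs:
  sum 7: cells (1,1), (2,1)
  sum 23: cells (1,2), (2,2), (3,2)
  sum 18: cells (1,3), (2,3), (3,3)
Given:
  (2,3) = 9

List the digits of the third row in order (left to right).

9, 5

23 in 3 cells must be {6,8,9}.
(2,1) = 6: the only remaining digit allowed by both the 23 across and the 7 down.
(2,2) = 23 − 15 = 8 completes the 23 across.
(1,1) = 7 − 6 = 1 completes the 7 down.
Given what's placed, (1,2) must be 6 to fit the 11 across and 23 down.
(1,3) = 11 − 7 = 4 completes the 11 across.
(3,2) = 23 − 14 = 9 completes the 23 down.
(3,3) = 14 − 9 = 5 completes the 14 across.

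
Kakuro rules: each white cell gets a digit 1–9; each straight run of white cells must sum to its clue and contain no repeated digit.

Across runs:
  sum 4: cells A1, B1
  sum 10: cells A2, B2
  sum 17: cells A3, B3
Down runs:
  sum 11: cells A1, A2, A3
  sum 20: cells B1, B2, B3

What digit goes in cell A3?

8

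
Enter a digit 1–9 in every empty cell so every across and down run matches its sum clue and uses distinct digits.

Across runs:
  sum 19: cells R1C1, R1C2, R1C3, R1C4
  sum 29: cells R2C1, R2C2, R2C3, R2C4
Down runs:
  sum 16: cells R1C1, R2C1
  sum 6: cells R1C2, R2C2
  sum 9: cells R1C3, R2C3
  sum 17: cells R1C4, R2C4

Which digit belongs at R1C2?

1

29 in 4 cells must be {5,7,8,9}; 16 in 2 cells must be {7,9}; 17 in 2 cells must be {8,9}.
Only 5 fits R2C2 under both its across sum 29 and down sum 6.
R1C2 = 6 − 5 = 1 completes the 6 down.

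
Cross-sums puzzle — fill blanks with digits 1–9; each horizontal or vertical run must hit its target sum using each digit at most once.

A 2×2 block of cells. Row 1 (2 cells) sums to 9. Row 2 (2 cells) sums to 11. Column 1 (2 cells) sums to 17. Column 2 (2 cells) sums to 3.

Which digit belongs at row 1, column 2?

17 in 2 cells must be {8,9}; 3 in 2 cells must be {1,2}.
The 9 across and the 17 down share only 8, so (1,1) = 8.
(1,2) = 9 − 8 = 1 completes the 9 across.
(2,1) = 17 − 8 = 9 completes the 17 down.
(2,2) = 11 − 9 = 2 completes the 11 across.

1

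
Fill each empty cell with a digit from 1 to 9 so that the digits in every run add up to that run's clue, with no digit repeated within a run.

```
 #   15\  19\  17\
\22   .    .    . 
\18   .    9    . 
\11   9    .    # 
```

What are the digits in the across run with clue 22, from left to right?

17 in 2 cells must be {8,9}.
R1C1 = 5: the only remaining digit allowed by both the 22 across and the 15 down.
Given what's placed, R1C2 must be 8 to fit the 22 across and 19 down.
R1C3 = 22 − 13 = 9 completes the 22 across.
R2C1 = 15 − 14 = 1 completes the 15 down.
R2C3 = 18 − 10 = 8 completes the 18 across.
R3C2 = 11 − 9 = 2 completes the 11 across.

5, 8, 9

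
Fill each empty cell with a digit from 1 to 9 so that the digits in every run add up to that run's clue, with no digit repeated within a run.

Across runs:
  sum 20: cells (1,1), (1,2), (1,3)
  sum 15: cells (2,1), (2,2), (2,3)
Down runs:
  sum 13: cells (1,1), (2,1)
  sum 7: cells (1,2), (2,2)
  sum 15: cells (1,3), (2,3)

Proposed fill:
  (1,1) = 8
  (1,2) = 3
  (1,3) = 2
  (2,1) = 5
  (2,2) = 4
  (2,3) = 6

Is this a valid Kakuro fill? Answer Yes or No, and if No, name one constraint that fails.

No — the down run (1,3)–(2,3) sums to 8, not 15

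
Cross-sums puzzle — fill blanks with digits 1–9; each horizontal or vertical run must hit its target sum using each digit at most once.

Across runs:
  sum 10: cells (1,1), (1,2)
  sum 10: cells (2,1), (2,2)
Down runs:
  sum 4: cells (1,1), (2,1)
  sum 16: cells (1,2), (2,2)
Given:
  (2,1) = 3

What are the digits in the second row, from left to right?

4 in 2 cells must be {1,3}; 16 in 2 cells must be {7,9}.
(1,1) = 4 − 3 = 1 completes the 4 down.
(1,2) = 10 − 1 = 9 completes the 10 across.
(2,2) = 10 − 3 = 7 completes the 10 across.

3, 7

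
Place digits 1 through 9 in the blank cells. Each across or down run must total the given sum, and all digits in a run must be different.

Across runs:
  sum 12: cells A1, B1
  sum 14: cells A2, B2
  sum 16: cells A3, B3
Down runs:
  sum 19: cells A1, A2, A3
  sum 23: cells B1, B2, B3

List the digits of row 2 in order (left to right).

16 in 2 cells must be {7,9}; 23 in 3 cells must be {6,8,9}.
The 16 across and the 23 down share only 9, so B3 = 9.
Given what's placed, B1 must be 8 to fit the 12 across and 23 down.
B2 = 23 − 17 = 6 completes the 23 down.
A3 = 16 − 9 = 7 completes the 16 across.
A1 = 12 − 8 = 4 completes the 12 across.
A2 = 14 − 6 = 8 completes the 14 across.

8 6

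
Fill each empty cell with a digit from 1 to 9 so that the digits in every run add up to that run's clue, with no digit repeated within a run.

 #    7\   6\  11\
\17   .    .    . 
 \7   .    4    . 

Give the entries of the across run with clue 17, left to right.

7 in 3 cells must be {1,2,4}.
R1C2 = 6 − 4 = 2 completes the 6 down.
Given what's placed, R2C3 must be 2 to fit the 7 across and 11 down.
R1C1 = 6: the only remaining digit allowed by both the 17 across and the 7 down.
R1C3 = 17 − 8 = 9 completes the 17 across.
R2C1 = 7 − 6 = 1 completes the 7 across.

6, 2, 9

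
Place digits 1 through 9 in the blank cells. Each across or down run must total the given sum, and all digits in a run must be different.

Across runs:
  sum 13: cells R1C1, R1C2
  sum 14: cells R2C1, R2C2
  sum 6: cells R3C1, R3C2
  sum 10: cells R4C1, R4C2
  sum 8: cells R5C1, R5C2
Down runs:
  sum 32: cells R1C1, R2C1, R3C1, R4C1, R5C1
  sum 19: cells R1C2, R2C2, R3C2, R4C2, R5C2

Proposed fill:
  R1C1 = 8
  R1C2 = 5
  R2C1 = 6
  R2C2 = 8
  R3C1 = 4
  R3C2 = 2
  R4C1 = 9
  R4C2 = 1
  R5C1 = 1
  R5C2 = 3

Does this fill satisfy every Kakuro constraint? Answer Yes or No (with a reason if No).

No — the down run R1C1–R5C1 sums to 28, not 32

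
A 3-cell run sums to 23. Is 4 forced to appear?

The only way to make 23 from 3 distinct digits is {6,8,9}, which does not contain 4.

No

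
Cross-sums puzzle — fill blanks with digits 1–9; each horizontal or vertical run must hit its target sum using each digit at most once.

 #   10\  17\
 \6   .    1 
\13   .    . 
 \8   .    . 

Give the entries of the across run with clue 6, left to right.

5 1

R1C1 = 6 − 1 = 5 completes the 6 across.
R2C1 = 4: the only remaining digit allowed by both the 13 across and the 10 down.
R2C2 = 13 − 4 = 9 completes the 13 across.
R3C1 = 10 − 9 = 1 completes the 10 down.
R3C2 = 8 − 1 = 7 completes the 8 across.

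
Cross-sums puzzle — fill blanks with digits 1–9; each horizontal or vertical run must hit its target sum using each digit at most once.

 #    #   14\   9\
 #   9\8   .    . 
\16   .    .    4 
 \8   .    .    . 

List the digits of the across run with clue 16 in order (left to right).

5, 7, 4

No cell is forced outright now. R1C3 can only be 2 or 3 (the digits allowed by both its 8 across and its 9 down). If R1C3 = 3: that forces R1C2 = 5, R3C3 = 2, R3C2 = 1, after which R2C2 would have to be in {3,5,7,9} for the 16 across but in {8} for the 14 down — contradiction. So R1C3 = 2.
R1C2 = 8 − 2 = 6 completes the 8 across.
R3C3 = 9 − 6 = 3 completes the 9 down.
Given what's placed, R3C2 must be 1 to fit the 8 across and 14 down.
R2C2 = 14 − 7 = 7 completes the 14 down.
R3C1 = 8 − 4 = 4 completes the 8 across.
R2C1 = 16 − 11 = 5 completes the 16 across.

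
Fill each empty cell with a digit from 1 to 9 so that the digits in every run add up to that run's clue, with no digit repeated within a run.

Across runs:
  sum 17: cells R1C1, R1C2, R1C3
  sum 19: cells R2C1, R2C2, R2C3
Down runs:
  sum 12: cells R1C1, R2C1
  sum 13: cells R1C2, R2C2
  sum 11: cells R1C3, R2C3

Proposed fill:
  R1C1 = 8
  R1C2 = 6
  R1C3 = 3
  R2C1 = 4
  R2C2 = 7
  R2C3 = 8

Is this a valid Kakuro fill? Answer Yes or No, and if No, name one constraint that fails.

Yes

Across: 8+6+3=17; 4+7+8=19. Down: 8+4=12; 6+7=13; 3+8=11. No digit repeats within any run.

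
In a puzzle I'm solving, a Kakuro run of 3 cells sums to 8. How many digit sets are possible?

2

3 distinct digits from 1–9 sum between 6 and 24.
Enumerating: {1,2,5}, {1,3,4}.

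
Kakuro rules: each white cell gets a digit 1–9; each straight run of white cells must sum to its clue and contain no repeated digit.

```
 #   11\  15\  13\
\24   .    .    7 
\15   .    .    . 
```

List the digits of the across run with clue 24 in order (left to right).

24 in 3 cells must be {7,8,9}.
R2C3 = 13 − 7 = 6 completes the 13 down.
Nothing is forced directly, so branch on R2C2, whose candidates are 7 or 8. If R2C2 = 8: then R1C2 would have to be in {8,9} for the 24 across but in {7} for the 15 down — contradiction. So R2C2 = 7.
R1C2 = 15 − 7 = 8 completes the 15 down.
R2C1 = 15 − 13 = 2 completes the 15 across.
R1C1 = 24 − 15 = 9 completes the 24 across.

9, 8, 7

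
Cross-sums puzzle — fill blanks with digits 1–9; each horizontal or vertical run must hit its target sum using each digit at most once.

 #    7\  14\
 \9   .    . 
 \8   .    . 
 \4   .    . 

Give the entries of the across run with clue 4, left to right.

4 in 2 cells must be {1,3}; 7 in 3 cells must be {1,2,4}.
The 4 across and the 7 down share only 1, so R3C1 = 1.
R3C2 = 4 − 1 = 3 completes the 4 across.
Given what's placed, R2C1 must be 2 to fit the 8 across and 7 down.
R2C2 = 8 − 2 = 6 completes the 8 across.
R1C1 = 7 − 3 = 4 completes the 7 down.
R1C2 = 9 − 4 = 5 completes the 9 across.

1 3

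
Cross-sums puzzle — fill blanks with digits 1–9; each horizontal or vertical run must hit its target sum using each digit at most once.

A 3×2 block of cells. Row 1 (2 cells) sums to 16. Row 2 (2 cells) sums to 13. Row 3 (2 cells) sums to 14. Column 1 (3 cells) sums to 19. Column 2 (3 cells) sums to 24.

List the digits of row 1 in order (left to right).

9, 7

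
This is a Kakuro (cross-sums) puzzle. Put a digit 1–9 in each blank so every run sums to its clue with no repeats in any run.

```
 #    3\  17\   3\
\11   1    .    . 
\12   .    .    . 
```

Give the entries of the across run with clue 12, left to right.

2 9 1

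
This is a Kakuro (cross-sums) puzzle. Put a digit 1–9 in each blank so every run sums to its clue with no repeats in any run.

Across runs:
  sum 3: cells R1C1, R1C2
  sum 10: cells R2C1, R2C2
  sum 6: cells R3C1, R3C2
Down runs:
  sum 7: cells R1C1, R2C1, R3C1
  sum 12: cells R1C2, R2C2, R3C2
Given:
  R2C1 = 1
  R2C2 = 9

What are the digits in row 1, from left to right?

2, 1

3 in 2 cells must be {1,2}; 7 in 3 cells must be {1,2,4}.
R1C1 = 2: the only remaining digit allowed by both the 3 across and the 7 down.
R1C2 = 3 − 2 = 1 completes the 3 across.
R3C1 = 7 − 3 = 4 completes the 7 down.
R3C2 = 6 − 4 = 2 completes the 6 across.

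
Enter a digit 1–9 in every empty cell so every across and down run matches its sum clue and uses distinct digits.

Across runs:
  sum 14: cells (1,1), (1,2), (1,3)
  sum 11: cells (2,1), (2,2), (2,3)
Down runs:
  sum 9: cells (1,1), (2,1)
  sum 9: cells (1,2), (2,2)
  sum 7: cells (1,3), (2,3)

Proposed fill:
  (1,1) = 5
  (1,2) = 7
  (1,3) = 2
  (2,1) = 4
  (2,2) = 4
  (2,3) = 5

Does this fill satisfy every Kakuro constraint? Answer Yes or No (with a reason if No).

No — the down run (1,2)–(2,2) sums to 11, not 9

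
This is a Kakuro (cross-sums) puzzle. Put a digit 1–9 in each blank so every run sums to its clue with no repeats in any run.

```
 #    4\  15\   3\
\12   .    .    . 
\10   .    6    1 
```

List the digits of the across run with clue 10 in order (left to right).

3 6 1

4 in 2 cells must be {1,3}; 3 in 2 cells must be {1,2}.
R1C2 = 15 − 6 = 9 completes the 15 down.
R1C3 = 3 − 1 = 2 completes the 3 down.
R2C1 = 10 − 7 = 3 completes the 10 across.
R1C1 = 12 − 11 = 1 completes the 12 across.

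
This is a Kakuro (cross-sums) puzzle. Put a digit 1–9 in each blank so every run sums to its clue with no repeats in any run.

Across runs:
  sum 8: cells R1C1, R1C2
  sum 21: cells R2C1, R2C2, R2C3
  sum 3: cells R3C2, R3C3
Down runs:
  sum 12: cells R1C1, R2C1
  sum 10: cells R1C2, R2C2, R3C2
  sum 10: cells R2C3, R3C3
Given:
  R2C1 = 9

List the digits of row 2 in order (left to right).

3 in 2 cells must be {1,2}.
R1C1 = 12 − 9 = 3 completes the 12 down.
R1C2 = 8 − 3 = 5 completes the 8 across.
R2C2 = 4: the only remaining digit allowed by both the 21 across and the 10 down.
R2C3 = 21 − 13 = 8 completes the 21 across.
R3C2 = 10 − 9 = 1 completes the 10 down.
R3C3 = 3 − 1 = 2 completes the 3 across.

9 4 8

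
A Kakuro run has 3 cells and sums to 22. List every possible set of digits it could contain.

{5,8,9}; {6,7,9}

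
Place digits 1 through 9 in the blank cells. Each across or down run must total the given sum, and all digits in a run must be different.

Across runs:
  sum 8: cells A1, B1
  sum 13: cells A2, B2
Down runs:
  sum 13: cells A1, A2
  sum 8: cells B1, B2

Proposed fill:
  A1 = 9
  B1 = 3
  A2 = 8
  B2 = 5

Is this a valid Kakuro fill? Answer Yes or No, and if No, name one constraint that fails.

No — the across run A1–B1 sums to 12, not 8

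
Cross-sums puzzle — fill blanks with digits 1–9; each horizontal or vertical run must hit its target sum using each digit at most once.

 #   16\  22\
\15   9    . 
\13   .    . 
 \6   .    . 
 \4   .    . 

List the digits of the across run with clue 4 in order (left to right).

1 3

4 in 2 cells must be {1,3}.
R1C2 = 15 − 9 = 6 completes the 15 across.
Given what's placed, R2C1 must be 4 to fit the 13 across and 16 down.
R2C2 = 13 − 4 = 9 completes the 13 across.
Given what's placed, R4C1 must be 1 to fit the 4 across and 16 down.
R4C2 = 4 − 1 = 3 completes the 4 across.
R3C1 = 16 − 14 = 2 completes the 16 down.
R3C2 = 6 − 2 = 4 completes the 6 across.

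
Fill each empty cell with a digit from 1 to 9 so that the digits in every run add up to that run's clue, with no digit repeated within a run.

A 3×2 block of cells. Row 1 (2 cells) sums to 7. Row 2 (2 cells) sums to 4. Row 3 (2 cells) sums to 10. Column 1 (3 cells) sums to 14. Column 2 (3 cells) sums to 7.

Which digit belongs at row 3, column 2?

4

4 in 2 cells must be {1,3}; 7 in 3 cells must be {1,2,4}.
The 4 across and the 7 down share only 1, so (2,2) = 1.
(2,1) = 4 − 1 = 3 completes the 4 across.
Nothing is forced directly, so branch on (1,2), whose candidates are 2 or 4. If (1,2) = 4: then (1,1) would have to be in {3} for the 7 across but in {2,4,5,6,7,9} for the 14 down — contradiction. So (1,2) = 2.
(1,1) = 7 − 2 = 5 completes the 7 across.
(3,1) = 14 − 8 = 6 completes the 14 down.
(3,2) = 10 − 6 = 4 completes the 10 across.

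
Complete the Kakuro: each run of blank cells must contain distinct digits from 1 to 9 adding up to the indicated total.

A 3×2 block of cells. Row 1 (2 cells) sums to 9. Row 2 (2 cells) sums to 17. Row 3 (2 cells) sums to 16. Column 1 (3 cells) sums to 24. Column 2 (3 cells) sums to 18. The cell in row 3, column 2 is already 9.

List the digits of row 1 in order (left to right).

8 1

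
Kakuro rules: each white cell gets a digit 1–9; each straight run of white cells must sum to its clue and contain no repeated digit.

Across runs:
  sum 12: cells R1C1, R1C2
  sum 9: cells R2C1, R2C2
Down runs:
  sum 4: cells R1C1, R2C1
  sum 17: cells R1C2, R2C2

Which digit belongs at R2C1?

1

4 in 2 cells must be {1,3}; 17 in 2 cells must be {8,9}.
The 12 across and the 4 down share only 3, so R1C1 = 3.
R1C2 = 12 − 3 = 9 completes the 12 across.
R2C1 = 4 − 3 = 1 completes the 4 down.
R2C2 = 9 − 1 = 8 completes the 9 across.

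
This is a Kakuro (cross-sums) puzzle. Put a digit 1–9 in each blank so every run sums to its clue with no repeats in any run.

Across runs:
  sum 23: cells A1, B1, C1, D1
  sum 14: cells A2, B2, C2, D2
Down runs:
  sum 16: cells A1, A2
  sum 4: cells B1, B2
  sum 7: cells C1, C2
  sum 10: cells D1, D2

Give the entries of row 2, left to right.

7 1 2 4

16 in 2 cells must be {7,9}; 4 in 2 cells must be {1,3}.
Only 7 fits A2 under both its across sum 14 and down sum 16.
Given what's placed, B2 must be 1 to fit the 14 across and 4 down.
A1 = 16 − 7 = 9 completes the 16 down.
B1 = 4 − 1 = 3 completes the 4 down.
No cell is forced outright now. C2 can only be 2 or 4 (the digits allowed by both its 14 across and its 7 down). If C2 = 4: then C1 would have to be in {4,5,6,7} for the 23 across but in {3} for the 7 down — contradiction. So C2 = 2.
C1 = 7 − 2 = 5 completes the 7 down.
D1 = 23 − 17 = 6 completes the 23 across.
D2 = 14 − 10 = 4 completes the 14 across.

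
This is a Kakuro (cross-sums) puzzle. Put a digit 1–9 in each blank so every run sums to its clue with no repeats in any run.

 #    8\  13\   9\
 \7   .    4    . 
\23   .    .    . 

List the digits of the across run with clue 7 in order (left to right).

2, 4, 1

7 in 3 cells must be {1,2,4}; 23 in 3 cells must be {6,8,9}.
The 23 across and the 8 down share only 6, so R2C1 = 6.
R2C2 = 13 − 4 = 9 completes the 13 down.
R2C3 = 23 − 15 = 8 completes the 23 across.
R1C1 = 8 − 6 = 2 completes the 8 down.
R1C3 = 7 − 6 = 1 completes the 7 across.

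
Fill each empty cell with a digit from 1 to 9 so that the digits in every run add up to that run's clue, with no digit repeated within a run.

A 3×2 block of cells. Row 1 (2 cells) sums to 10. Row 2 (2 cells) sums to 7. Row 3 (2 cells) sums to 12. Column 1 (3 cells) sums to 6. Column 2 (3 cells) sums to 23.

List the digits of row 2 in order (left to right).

1, 6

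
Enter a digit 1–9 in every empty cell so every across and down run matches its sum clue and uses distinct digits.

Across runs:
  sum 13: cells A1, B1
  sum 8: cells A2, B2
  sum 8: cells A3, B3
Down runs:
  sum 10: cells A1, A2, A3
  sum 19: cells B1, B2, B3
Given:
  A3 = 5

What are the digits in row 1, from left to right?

Given what's placed, A1 must be 4 to fit the 13 across and 10 down.
B1 = 13 − 4 = 9 completes the 13 across.
A2 = 10 − 9 = 1 completes the 10 down.
B2 = 8 − 1 = 7 completes the 8 across.
B3 = 8 − 5 = 3 completes the 8 across.

4, 9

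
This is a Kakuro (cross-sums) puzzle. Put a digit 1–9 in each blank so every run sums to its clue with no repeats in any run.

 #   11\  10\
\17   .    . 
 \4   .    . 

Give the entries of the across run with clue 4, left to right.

3, 1

17 in 2 cells must be {8,9}; 4 in 2 cells must be {1,3}.
The 4 across and the 11 down share only 3, so R2C1 = 3.
R2C2 = 4 − 3 = 1 completes the 4 across.
R1C1 = 11 − 3 = 8 completes the 11 down.
R1C2 = 17 − 8 = 9 completes the 17 across.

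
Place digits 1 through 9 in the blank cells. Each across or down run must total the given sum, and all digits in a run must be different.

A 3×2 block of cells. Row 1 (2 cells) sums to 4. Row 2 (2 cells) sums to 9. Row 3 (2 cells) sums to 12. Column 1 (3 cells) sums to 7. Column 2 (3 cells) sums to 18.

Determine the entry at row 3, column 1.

4 in 2 cells must be {1,3}; 7 in 3 cells must be {1,2,4}.
The 4 across and the 7 down share only 1, so (1,1) = 1.
(1,2) = 4 − 1 = 3 completes the 4 across.
Given what's placed, (3,1) must be 4 to fit the 12 across and 7 down.
(3,2) = 12 − 4 = 8 completes the 12 across.
(2,1) = 7 − 5 = 2 completes the 7 down.
(2,2) = 9 − 2 = 7 completes the 9 across.

4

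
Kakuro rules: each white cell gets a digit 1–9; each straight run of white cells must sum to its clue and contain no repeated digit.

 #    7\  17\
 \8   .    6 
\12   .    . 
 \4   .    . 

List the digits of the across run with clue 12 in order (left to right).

4 8

4 in 2 cells must be {1,3}; 7 in 3 cells must be {1,2,4}.
R1C1 = 8 − 6 = 2 completes the 8 across.
Given what's placed, R2C1 must be 4 to fit the 12 across and 7 down.
R2C2 = 12 − 4 = 8 completes the 12 across.
R3C1 = 7 − 6 = 1 completes the 7 down.
R3C2 = 4 − 1 = 3 completes the 4 across.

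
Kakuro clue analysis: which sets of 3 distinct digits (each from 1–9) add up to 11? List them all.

3 distinct digits from 1–9 sum between 6 and 24.

{1,2,8}; {1,3,7}; {1,4,6}; {2,3,6}; {2,4,5}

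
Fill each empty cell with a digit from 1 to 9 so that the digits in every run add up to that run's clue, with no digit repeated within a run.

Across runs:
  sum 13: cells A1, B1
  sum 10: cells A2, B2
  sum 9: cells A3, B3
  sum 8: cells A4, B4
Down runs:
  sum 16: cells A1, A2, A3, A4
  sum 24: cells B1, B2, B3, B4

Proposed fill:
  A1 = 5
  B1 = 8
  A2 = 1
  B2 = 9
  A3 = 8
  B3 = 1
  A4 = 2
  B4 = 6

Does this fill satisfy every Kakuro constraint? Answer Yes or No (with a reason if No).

Yes

Across: 5+8=13; 1+9=10; 8+1=9; 2+6=8. Down: 5+1+8+2=16; 8+9+1+6=24. No digit repeats within any run.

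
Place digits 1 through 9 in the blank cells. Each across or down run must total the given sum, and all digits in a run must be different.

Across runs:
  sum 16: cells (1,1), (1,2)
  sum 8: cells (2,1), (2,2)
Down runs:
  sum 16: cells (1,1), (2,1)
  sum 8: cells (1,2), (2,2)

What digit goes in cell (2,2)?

16 in 2 cells must be {7,9}.
The 16 across and the 8 down share only 7, so (1,2) = 7.
The 8 across and the 16 down share only 7, so (2,1) = 7.
(2,2) = 8 − 7 = 1 completes the 8 across.
(1,1) = 16 − 7 = 9 completes the 16 across.

1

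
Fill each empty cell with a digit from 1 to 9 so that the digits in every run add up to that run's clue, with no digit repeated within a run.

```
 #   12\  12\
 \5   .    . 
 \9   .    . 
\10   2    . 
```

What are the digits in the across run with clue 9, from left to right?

R3C2 = 10 − 2 = 8 completes the 10 across.
Nothing is forced directly, so branch on R1C2, whose candidates are 1 or 3. If R1C2 = 3: then R1C1 would have to be in {2} for the 5 across but in {1,3,4,6,7,9} for the 12 down — contradiction. So R1C2 = 1.
R1C1 = 5 − 1 = 4 completes the 5 across.
R2C1 = 12 − 6 = 6 completes the 12 down.
R2C2 = 9 − 6 = 3 completes the 9 across.

6 3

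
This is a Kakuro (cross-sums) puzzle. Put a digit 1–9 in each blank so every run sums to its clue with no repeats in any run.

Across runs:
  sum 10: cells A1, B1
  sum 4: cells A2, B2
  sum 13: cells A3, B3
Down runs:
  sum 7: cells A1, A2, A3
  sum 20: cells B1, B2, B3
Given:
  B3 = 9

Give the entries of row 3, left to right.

4 in 2 cells must be {1,3}; 7 in 3 cells must be {1,2,4}.
Intersecting the 4 across with the 7 down forces A2 = 1.
B2 = 4 − 1 = 3 completes the 4 across.
A3 = 13 − 9 = 4 completes the 13 across.
A1 = 7 − 5 = 2 completes the 7 down.
B1 = 10 − 2 = 8 completes the 10 across.

4, 9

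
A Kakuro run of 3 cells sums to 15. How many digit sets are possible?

8

3 distinct digits from 1–9 sum between 6 and 24.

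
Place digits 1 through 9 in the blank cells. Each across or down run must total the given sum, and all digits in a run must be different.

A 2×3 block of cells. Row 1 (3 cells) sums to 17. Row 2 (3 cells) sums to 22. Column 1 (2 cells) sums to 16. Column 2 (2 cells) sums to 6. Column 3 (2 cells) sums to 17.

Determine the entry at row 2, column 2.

5

16 in 2 cells must be {7,9}; 17 in 2 cells must be {8,9}.
The 22 across and the 6 down share only 5, so (2,2) = 5.
(1,2) = 6 − 5 = 1 completes the 6 down.
Given what's placed, (1,3) must be 9 to fit the 17 across and 17 down.
(2,1) = 9: the only remaining digit allowed by both the 22 across and the 16 down.
(2,3) = 22 − 14 = 8 completes the 22 across.
(1,1) = 17 − 10 = 7 completes the 17 across.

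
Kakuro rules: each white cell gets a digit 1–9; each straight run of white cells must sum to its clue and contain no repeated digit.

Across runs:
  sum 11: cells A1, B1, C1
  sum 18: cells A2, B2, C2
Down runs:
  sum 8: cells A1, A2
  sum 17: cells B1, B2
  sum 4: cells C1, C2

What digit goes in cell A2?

6

17 in 2 cells must be {8,9}; 4 in 2 cells must be {1,3}.
The 11 across and the 17 down share only 8, so B1 = 8.
Given what's placed, C1 must be 1 to fit the 11 across and 4 down.
B2 = 17 − 8 = 9 completes the 17 down.
C2 = 4 − 1 = 3 completes the 4 down.
A1 = 11 − 9 = 2 completes the 11 across.
A2 = 18 − 12 = 6 completes the 18 across.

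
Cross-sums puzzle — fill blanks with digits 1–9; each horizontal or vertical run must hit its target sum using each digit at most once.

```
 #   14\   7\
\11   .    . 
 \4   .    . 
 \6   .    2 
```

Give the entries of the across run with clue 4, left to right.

4 in 2 cells must be {1,3}; 7 in 3 cells must be {1,2,4}.
R1C2 = 4: the only remaining digit allowed by both the 11 across and the 7 down.
R2C2 = 7 − 6 = 1 completes the 7 down.
R3C1 = 6 − 2 = 4 completes the 6 across.
R1C1 = 11 − 4 = 7 completes the 11 across.
R2C1 = 4 − 1 = 3 completes the 4 across.

3 1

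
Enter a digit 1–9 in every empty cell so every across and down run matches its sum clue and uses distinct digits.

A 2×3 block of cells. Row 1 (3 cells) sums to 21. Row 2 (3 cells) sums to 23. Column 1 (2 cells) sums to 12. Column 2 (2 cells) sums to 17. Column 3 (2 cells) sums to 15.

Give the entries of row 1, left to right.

23 in 3 cells must be {6,8,9}; 17 in 2 cells must be {8,9}.
Nothing is forced directly, so branch on (2,1), whose candidates are 8 or 9. If (2,1) = 9: then (1,1) would have to be in {4,5,6,7,8,9} for the 21 across but in {3} for the 12 down — contradiction. So (2,1) = 8.
(1,1) = 12 − 8 = 4 completes the 12 down.
Given what's placed, (2,2) must be 9 to fit the 23 across and 17 down.
(2,3) = 23 − 17 = 6 completes the 23 across.
(1,2) = 17 − 9 = 8 completes the 17 down.
(1,3) = 21 − 12 = 9 completes the 21 across.

4 8 9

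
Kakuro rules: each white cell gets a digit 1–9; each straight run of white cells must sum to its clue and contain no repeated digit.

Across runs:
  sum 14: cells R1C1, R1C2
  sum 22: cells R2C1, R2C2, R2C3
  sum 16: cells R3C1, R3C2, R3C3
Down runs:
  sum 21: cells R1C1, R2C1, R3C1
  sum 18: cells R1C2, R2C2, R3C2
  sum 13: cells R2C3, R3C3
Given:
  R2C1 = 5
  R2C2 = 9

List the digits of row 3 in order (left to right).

7, 4, 5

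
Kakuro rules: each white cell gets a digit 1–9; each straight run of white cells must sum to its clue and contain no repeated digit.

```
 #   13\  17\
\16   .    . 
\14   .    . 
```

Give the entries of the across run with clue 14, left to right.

6 8

16 in 2 cells must be {7,9}; 17 in 2 cells must be {8,9}.
The 16 across and the 17 down share only 9, so R1C2 = 9.
R2C2 = 17 − 9 = 8 completes the 17 down.
R1C1 = 16 − 9 = 7 completes the 16 across.
R2C1 = 14 − 8 = 6 completes the 14 across.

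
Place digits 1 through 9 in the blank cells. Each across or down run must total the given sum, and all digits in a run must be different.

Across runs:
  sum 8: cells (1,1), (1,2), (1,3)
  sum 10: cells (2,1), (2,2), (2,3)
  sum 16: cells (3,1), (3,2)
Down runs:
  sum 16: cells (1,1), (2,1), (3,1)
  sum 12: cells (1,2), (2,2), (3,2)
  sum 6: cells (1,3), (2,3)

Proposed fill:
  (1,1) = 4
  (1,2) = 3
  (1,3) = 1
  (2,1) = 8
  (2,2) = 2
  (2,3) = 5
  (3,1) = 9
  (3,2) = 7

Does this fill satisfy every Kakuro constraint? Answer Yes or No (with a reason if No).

No — the down run (1,1)–(3,1) sums to 21, not 16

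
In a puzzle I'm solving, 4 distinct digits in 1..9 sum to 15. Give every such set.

4 distinct digits from 1–9 sum between 10 and 30.

{1,2,3,9}; {1,2,4,8}; {1,2,5,7}; {1,3,4,7}; {1,3,5,6}; {2,3,4,6}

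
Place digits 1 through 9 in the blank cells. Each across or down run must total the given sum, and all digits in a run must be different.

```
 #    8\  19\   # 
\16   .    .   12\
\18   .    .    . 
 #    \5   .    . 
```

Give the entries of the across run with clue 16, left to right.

7 9

16 in 2 cells must be {7,9}.
The 16 across and the 8 down share only 7, so R1C1 = 7.
R1C2 = 16 − 7 = 9 completes the 16 across.
R2C1 = 8 − 7 = 1 completes the 8 down.
R2C2 = 8: the only remaining digit allowed by both the 18 across and the 19 down.
R2C3 = 18 − 9 = 9 completes the 18 across.
R3C2 = 19 − 17 = 2 completes the 19 down.
R3C3 = 5 − 2 = 3 completes the 5 across.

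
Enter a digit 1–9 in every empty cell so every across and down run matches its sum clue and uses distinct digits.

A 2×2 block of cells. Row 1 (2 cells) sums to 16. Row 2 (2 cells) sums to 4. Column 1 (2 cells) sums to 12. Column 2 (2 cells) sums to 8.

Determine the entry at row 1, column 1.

16 in 2 cells must be {7,9}; 4 in 2 cells must be {1,3}.
The 16 across and the 8 down share only 7, so (1,2) = 7.
The 4 across and the 12 down share only 3, so (2,1) = 3.
(2,2) = 4 − 3 = 1 completes the 4 across.
(1,1) = 16 − 7 = 9 completes the 16 across.

9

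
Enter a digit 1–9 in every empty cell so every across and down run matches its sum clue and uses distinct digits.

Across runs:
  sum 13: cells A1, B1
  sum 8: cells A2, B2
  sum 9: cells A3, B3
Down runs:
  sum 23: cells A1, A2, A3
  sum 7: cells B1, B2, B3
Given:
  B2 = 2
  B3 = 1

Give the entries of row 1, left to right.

23 in 3 cells must be {6,8,9}; 7 in 3 cells must be {1,2,4}.
B1 = 7 − 3 = 4 completes the 7 down.
A2 = 8 − 2 = 6 completes the 8 across.
A3 = 9 − 1 = 8 completes the 9 across.
A1 = 13 − 4 = 9 completes the 13 across.

9 4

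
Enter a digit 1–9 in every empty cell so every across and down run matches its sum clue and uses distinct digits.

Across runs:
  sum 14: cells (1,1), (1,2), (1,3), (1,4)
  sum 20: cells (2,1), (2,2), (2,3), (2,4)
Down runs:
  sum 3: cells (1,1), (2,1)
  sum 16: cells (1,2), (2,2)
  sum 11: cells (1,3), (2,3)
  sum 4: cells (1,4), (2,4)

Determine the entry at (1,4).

3 in 2 cells must be {1,2}; 16 in 2 cells must be {7,9}; 4 in 2 cells must be {1,3}.
Only 7 fits (1,2) under both its across sum 14 and down sum 16.
Given what's placed, (1,4) must be 1 to fit the 14 across and 4 down.

1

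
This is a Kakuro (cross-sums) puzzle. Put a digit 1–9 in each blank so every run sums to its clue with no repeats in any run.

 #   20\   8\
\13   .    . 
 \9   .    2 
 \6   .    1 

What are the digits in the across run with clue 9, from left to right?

7 2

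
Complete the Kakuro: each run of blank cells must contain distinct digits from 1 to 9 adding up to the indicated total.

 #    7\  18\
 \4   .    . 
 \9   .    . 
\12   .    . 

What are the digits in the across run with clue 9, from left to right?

4 in 2 cells must be {1,3}; 7 in 3 cells must be {1,2,4}.
The 4 across and the 7 down share only 1, so R1C1 = 1.
R1C2 = 4 − 1 = 3 completes the 4 across.
Given what's placed, R3C1 must be 4 to fit the 12 across and 7 down.
R3C2 = 12 − 4 = 8 completes the 12 across.
R2C1 = 7 − 5 = 2 completes the 7 down.
R2C2 = 9 − 2 = 7 completes the 9 across.

2, 7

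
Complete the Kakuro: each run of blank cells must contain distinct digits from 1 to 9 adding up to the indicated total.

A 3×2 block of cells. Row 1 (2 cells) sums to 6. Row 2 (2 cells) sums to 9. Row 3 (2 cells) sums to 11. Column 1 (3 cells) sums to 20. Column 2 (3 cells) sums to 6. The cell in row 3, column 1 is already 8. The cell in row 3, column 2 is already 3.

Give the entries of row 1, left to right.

5 1

6 in 3 cells must be {1,2,3}.
Given what's placed, (1,1) must be 5 to fit the 6 across and 20 down.
(1,2) = 6 − 5 = 1 completes the 6 across.
(2,1) = 20 − 13 = 7 completes the 20 down.
(2,2) = 9 − 7 = 2 completes the 9 across.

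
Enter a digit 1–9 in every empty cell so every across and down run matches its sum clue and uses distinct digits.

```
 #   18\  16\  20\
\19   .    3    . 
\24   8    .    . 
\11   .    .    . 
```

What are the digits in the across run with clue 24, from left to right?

8, 7, 9

24 in 3 cells must be {7,8,9}.
No cell is forced outright now. R1C1 can only be 7 or 9 (the digits allowed by both its 19 across and its 18 down). If R1C1 = 7: that forces R1C3 = 9, R2C3 = 7, R3C1 = 3, after which R3C3 would have to be in {1,2,6,7} for the 11 across but in {4} for the 20 down — contradiction. So R1C1 = 9.
R1C3 = 19 − 12 = 7 completes the 19 across.
Given what's placed, R2C3 must be 9 to fit the 24 across and 20 down.
R3C1 = 18 − 17 = 1 completes the 18 down.
R3C3 = 20 − 16 = 4 completes the 20 down.
R2C2 = 24 − 17 = 7 completes the 24 across.
R3C2 = 11 − 5 = 6 completes the 11 across.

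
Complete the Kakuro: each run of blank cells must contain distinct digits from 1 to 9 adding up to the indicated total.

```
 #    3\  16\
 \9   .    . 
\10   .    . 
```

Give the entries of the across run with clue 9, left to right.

2, 7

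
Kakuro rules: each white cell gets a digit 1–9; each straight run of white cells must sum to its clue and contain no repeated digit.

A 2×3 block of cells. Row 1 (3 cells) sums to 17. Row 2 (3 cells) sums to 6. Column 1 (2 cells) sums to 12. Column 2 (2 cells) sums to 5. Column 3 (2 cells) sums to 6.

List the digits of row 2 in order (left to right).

3 2 1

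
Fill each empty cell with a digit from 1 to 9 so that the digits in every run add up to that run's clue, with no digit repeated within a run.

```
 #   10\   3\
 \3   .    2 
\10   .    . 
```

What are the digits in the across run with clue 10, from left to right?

3 in 2 cells must be {1,2}.
R1C1 = 3 − 2 = 1 completes the 3 across.
R2C1 = 10 − 1 = 9 completes the 10 down.
R2C2 = 10 − 9 = 1 completes the 10 across.

9, 1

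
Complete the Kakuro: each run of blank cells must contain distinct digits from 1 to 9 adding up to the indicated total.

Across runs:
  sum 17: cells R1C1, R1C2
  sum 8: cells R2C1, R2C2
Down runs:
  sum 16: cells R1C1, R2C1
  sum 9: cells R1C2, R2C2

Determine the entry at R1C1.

17 in 2 cells must be {8,9}; 16 in 2 cells must be {7,9}.
The 17 across and the 16 down share only 9, so R1C1 = 9.
R1C2 = 17 − 9 = 8 completes the 17 across.
R2C1 = 16 − 9 = 7 completes the 16 down.
R2C2 = 8 − 7 = 1 completes the 8 across.

9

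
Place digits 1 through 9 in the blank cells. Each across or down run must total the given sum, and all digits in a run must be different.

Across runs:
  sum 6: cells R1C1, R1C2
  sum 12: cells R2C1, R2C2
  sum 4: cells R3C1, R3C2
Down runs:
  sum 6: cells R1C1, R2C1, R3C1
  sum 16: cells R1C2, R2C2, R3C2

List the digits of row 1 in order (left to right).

4 in 2 cells must be {1,3}; 6 in 3 cells must be {1,2,3}.
The 12 across and the 6 down share only 3, so R2C1 = 3.
R2C2 = 12 − 3 = 9 completes the 12 across.
Given what's placed, R3C1 must be 1 to fit the 4 across and 6 down.
R3C2 = 4 − 1 = 3 completes the 4 across.
R1C1 = 6 − 4 = 2 completes the 6 down.
R1C2 = 6 − 2 = 4 completes the 6 across.

2 4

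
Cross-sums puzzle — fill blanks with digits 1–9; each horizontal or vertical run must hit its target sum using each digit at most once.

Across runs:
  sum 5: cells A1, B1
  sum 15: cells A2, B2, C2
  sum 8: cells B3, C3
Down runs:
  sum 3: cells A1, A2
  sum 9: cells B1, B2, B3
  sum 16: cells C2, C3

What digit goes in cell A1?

2

3 in 2 cells must be {1,2}; 16 in 2 cells must be {7,9}.
The 8 across and the 16 down share only 7, so C3 = 7.
C2 = 16 − 7 = 9 completes the 16 down.
B3 = 8 − 7 = 1 completes the 8 across.
No cell is forced outright now. A1 can only be 1 or 2 (the digits allowed by both its 5 across and its 3 down). If A1 = 1: then B1 would have to be in {4} for the 5 across but in {2,3,5,6} for the 9 down — contradiction. So A1 = 2.
B1 = 5 − 2 = 3 completes the 5 across.
A2 = 3 − 2 = 1 completes the 3 down.
B2 = 15 − 10 = 5 completes the 15 across.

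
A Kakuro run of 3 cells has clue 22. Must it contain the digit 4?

No

Counterexample: {5,8,9} sums to 22 without using 4.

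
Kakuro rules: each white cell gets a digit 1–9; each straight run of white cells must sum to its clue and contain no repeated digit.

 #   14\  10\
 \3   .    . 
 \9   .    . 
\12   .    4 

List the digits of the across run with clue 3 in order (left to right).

3 in 2 cells must be {1,2}.
Given what's placed, R1C2 must be 1 to fit the 3 across and 10 down.
R2C2 = 10 − 5 = 5 completes the 10 down.
R3C1 = 12 − 4 = 8 completes the 12 across.
R1C1 = 3 − 1 = 2 completes the 3 across.
R2C1 = 9 − 5 = 4 completes the 9 across.

2 1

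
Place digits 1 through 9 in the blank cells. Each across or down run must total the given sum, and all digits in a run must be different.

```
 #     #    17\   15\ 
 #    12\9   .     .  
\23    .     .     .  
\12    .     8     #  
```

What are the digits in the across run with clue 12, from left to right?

4 8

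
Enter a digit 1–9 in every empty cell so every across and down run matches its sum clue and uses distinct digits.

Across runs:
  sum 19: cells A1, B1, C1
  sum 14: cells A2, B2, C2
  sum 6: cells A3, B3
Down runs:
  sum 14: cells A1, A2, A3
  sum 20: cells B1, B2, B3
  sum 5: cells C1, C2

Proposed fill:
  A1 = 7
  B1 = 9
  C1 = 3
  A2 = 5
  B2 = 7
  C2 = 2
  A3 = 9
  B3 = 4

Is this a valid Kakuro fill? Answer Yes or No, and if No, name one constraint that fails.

No — the across run A3–B3 sums to 13, not 6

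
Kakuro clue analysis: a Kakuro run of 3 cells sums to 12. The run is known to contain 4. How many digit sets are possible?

3 distinct digits from 1–9 sum between 6 and 24.
Keeping only sets containing 4.
Enumerating: {1,4,7}, {2,4,6}, {3,4,5}.

3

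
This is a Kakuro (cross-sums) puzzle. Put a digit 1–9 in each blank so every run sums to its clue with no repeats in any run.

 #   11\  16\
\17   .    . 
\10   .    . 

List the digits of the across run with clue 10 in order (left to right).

3 7

17 in 2 cells must be {8,9}; 16 in 2 cells must be {7,9}.
The 17 across and the 16 down share only 9, so R1C2 = 9.
R2C2 = 16 − 9 = 7 completes the 16 down.
R1C1 = 17 − 9 = 8 completes the 17 across.
R2C1 = 10 − 7 = 3 completes the 10 across.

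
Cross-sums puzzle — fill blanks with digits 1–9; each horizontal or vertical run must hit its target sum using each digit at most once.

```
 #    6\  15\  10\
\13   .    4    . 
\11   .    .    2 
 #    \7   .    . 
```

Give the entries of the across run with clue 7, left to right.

6 1

No cell is forced outright now. R1C1 can only be 1 or 2 (the digits allowed by both its 13 across and its 6 down). If R1C1 = 1: then R1C3 would have to be in {8} for the 13 across but in {1,3,5,7} for the 10 down — contradiction. So R1C1 = 2.
R1C3 = 13 − 6 = 7 completes the 13 across.
R2C1 = 6 − 2 = 4 completes the 6 down.
R2C2 = 11 − 6 = 5 completes the 11 across.
R3C2 = 15 − 9 = 6 completes the 15 down.
R3C3 = 7 − 6 = 1 completes the 7 across.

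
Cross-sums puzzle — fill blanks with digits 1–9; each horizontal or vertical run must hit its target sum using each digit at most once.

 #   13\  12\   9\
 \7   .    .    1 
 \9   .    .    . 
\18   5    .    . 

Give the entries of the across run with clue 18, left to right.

5 7 6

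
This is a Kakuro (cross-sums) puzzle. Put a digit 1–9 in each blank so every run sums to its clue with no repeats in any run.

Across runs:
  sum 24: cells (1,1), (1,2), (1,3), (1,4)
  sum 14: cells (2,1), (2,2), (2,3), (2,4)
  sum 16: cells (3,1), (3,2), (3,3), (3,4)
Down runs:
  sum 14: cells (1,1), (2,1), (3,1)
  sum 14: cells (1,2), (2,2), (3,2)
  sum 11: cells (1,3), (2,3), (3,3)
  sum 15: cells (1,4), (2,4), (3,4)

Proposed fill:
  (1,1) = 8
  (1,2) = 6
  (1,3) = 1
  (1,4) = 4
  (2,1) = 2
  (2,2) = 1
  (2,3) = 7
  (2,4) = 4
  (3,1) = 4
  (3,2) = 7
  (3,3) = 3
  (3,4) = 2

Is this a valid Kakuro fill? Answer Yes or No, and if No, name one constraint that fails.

No — the across run (1,1)–(1,4) sums to 19, not 24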